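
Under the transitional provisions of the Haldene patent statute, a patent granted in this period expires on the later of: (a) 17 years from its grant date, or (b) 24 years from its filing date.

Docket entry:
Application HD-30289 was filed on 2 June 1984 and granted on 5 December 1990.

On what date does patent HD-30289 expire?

(a) grant + 17 years → 5 December 2007.
(b) filing + 24 years → 2 June 2008.
Later of the two: 2 June 2008.

June 2, 2008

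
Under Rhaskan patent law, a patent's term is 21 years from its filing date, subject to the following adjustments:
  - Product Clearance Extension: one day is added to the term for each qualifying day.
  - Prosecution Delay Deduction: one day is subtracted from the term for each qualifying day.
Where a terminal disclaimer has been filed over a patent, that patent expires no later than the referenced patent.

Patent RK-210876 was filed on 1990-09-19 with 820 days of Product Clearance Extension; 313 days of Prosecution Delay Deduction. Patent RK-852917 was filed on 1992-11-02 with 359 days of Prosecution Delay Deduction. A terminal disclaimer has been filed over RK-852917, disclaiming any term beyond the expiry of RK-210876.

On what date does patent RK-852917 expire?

2012-11-08

Natural term of RK-852917:
  Base: filing + 21 years → 2 November 2013.
  Prosecution Delay Deduction: −359 days → 8 November 2012.
Expiry of referenced patent RK-210876:
  Base: filing + 21 years → 19 September 2011.
  Product Clearance Extension: +820 days → 17 December 2013.
  Prosecution Delay Deduction: −313 days → 7 February 2013.
Terminal disclaimer: RK-852917 expires on the earlier of 8 November 2012 and 7 February 2013.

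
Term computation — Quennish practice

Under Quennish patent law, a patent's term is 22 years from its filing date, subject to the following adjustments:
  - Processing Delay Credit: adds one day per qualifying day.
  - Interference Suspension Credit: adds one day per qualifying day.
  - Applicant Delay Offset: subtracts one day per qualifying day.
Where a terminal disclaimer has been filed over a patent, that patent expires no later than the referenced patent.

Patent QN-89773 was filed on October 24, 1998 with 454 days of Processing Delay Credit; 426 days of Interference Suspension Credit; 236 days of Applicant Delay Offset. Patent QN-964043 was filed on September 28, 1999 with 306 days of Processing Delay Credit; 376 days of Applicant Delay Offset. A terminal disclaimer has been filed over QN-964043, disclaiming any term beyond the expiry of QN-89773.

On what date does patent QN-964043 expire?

July 20, 2021

Natural term of QN-964043:
  Base: filing + 22 years → 28 September 2021.
  Processing Delay Credit: +306 days → 31 July 2022.
  Applicant Delay Offset: −376 days → 20 July 2021.
Expiry of referenced patent QN-89773:
  Base: filing + 22 years → 24 October 2020.
  Processing Delay Credit: +454 days → 21 January 2022.
  Interference Suspension Credit: +426 days → 23 March 2023.
  Applicant Delay Offset: −236 days → 30 July 2022.
Terminal disclaimer: QN-964043 expires on the earlier of 20 July 2021 and 30 July 2022.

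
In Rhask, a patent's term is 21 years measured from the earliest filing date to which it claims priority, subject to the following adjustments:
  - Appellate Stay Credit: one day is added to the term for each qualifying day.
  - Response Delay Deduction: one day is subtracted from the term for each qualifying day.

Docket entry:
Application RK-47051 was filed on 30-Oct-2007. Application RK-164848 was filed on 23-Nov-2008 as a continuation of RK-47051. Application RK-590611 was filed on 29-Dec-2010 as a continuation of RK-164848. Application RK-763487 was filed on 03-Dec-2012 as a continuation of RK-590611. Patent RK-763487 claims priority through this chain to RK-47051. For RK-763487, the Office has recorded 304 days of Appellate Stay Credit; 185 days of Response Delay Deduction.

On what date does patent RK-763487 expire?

2029-02-26

Earliest priority filing: 30 October 2007.
Base term: 30 October 2007 + 21 years → 30 October 2028.
Appellate Stay Credit: +304 days → 30 August 2029.
Response Delay Deduction: −185 days → 26 February 2029.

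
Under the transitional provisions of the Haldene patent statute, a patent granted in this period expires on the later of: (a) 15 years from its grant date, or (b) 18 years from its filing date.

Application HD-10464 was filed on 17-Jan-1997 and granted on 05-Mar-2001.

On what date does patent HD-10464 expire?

(a) grant + 15 years → 5 March 2016.
(b) filing + 18 years → 17 January 2015.
Later of the two: 5 March 2016.

March 5, 2016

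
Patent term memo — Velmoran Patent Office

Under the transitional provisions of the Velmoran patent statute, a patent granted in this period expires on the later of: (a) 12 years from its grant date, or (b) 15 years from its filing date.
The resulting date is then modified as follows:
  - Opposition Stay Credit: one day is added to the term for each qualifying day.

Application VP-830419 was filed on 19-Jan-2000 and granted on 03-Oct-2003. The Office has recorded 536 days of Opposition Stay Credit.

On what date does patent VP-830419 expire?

March 22, 2017

(a) grant + 12 years → 3 October 2015.
(b) filing + 15 years → 19 January 2015.
Later of the two: 3 October 2015.
Opposition Stay Credit: +536 days → 22 March 2017.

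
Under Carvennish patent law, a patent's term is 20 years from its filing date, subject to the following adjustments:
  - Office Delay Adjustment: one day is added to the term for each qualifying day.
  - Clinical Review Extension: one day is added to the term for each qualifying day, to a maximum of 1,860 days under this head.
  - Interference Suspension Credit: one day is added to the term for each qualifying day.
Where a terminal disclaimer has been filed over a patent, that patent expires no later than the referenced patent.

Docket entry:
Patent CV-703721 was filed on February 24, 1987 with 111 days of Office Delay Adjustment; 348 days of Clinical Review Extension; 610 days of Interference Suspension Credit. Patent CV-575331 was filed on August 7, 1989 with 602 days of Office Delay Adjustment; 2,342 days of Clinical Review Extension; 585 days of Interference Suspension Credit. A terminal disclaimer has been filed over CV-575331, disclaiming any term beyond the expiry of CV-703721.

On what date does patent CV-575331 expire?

Natural term of CV-575331:
  Base: filing + 20 years → 7 August 2009.
  Office Delay Adjustment: +602 days → 1 April 2011.
  Clinical Review Extension: 2342 days claimed exceeds the 1860-day cap, so +1860 days → 4 May 2016.
  Interference Suspension Credit: +585 days → 10 December 2017.
Expiry of referenced patent CV-703721:
  Base: filing + 20 years → 24 February 2007.
  Office Delay Adjustment: +111 days → 15 June 2007.
  Clinical Review Extension: 348 days (within the 1860-day cap) → +348 days → 28 May 2008.
  Interference Suspension Credit: +610 days → 28 January 2010.
Terminal disclaimer: CV-575331 expires on the earlier of 10 December 2017 and 28 January 2010.

January 28, 2010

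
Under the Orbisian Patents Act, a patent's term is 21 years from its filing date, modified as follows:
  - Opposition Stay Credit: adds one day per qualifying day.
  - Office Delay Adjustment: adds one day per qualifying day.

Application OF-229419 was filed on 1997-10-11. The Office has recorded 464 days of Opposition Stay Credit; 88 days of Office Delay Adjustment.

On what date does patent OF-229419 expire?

Base term: filing date + 21 years → 11 October 2018.
Opposition Stay Credit: +464 days → 18 January 2020.
Office Delay Adjustment: +88 days → 15 April 2020.

April 15, 2020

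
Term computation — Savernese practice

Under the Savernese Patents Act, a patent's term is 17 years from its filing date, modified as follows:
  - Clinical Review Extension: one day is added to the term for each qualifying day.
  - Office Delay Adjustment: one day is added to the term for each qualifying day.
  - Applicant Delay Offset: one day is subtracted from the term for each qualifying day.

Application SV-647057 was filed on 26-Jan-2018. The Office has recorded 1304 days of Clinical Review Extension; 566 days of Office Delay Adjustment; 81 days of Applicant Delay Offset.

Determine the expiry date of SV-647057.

Base term: filing date + 17 years → 26 January 2035.
Clinical Review Extension: +1304 days → 22 August 2038.
Office Delay Adjustment: +566 days → 10 March 2040.
Applicant Delay Offset: −81 days → 20 December 2039.

2039-12-20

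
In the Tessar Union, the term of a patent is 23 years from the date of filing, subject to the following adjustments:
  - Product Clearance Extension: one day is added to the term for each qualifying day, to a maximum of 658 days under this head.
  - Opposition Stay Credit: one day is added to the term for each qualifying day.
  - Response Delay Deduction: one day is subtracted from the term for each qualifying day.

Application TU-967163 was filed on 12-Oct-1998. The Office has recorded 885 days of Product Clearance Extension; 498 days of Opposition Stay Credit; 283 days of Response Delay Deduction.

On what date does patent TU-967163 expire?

March 3, 2024

Base term: filing date + 23 years → 12 October 2021.
Product Clearance Extension: 885 days claimed exceeds the 658-day cap, so +658 days → 1 August 2023.
Opposition Stay Credit: +498 days → 11 December 2024.
Response Delay Deduction: −283 days → 3 March 2024.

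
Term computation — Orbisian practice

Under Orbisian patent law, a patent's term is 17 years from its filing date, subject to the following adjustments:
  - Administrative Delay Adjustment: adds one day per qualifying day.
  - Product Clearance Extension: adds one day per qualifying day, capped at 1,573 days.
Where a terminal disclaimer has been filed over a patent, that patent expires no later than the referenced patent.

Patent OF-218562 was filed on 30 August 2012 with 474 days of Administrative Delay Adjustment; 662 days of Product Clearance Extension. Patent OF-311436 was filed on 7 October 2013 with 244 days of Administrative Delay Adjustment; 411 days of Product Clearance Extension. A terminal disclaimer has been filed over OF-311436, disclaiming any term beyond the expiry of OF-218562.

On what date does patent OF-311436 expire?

Natural term of OF-311436:
  Base: filing + 17 years → 7 October 2030.
  Administrative Delay Adjustment: +244 days → 8 June 2031.
  Product Clearance Extension: 411 days (within the 1573-day cap) → +411 days → 23 July 2032.
Expiry of referenced patent OF-218562:
  Base: filing + 17 years → 30 August 2029.
  Administrative Delay Adjustment: +474 days → 17 December 2030.
  Product Clearance Extension: 662 days (within the 1573-day cap) → +662 days → 9 October 2032.
Terminal disclaimer: OF-311436 expires on the earlier of 23 July 2032 and 9 October 2032.

2032-07-23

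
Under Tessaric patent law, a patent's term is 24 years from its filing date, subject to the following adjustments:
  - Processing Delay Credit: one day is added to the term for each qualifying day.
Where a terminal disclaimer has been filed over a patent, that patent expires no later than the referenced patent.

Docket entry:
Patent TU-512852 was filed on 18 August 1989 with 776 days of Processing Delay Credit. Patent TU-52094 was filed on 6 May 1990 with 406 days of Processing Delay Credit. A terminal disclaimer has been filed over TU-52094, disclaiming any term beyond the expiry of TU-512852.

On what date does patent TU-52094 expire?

Natural term of TU-52094:
  Base: filing + 24 years → 6 May 2014.
  Processing Delay Credit: +406 days → 16 June 2015.
Expiry of referenced patent TU-512852:
  Base: filing + 24 years → 18 August 2013.
  Processing Delay Credit: +776 days → 3 October 2015.
Terminal disclaimer: TU-52094 expires on the earlier of 16 June 2015 and 3 October 2015.

2015-06-16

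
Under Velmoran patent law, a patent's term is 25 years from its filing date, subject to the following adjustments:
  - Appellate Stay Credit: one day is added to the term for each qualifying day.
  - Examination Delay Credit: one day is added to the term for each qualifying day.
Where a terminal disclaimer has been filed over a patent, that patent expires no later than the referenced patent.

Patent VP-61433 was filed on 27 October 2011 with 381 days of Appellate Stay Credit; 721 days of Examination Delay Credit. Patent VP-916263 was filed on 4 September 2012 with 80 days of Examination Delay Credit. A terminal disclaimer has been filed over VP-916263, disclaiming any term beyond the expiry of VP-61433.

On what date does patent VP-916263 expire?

Natural term of VP-916263:
  Base: filing + 25 years → 4 September 2037.
  Examination Delay Credit: +80 days → 23 November 2037.
Expiry of referenced patent VP-61433:
  Base: filing + 25 years → 27 October 2036.
  Appellate Stay Credit: +381 days → 12 November 2037.
  Examination Delay Credit: +721 days → 3 November 2039.
Terminal disclaimer: VP-916263 expires on the earlier of 23 November 2037 and 3 November 2039.

November 23, 2037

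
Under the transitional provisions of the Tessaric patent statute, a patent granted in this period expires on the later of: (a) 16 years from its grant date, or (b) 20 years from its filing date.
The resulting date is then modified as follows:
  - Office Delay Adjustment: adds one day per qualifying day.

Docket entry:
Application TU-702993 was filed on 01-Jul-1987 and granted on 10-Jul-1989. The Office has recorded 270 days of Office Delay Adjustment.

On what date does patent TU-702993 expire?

March 27, 2008

(a) grant + 16 years → 10 July 2005.
(b) filing + 20 years → 1 July 2007.
Later of the two: 1 July 2007.
Office Delay Adjustment: +270 days → 27 March 2008.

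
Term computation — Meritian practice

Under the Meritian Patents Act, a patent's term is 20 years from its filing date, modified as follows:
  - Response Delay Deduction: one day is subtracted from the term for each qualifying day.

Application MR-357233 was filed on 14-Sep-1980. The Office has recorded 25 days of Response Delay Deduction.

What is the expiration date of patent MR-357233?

2000-08-20

Base term: filing date + 20 years → 14 September 2000.
Response Delay Deduction: −25 days → 20 August 2000.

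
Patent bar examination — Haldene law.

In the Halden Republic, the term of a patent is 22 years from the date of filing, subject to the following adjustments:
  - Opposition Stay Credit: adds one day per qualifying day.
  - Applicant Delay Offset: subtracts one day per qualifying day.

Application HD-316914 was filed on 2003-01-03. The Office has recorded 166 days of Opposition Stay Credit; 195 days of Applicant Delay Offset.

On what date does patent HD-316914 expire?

2024-12-05

Base term: filing date + 22 years → 3 January 2025.
Opposition Stay Credit: +166 days → 18 June 2025.
Applicant Delay Offset: −195 days → 5 December 2024.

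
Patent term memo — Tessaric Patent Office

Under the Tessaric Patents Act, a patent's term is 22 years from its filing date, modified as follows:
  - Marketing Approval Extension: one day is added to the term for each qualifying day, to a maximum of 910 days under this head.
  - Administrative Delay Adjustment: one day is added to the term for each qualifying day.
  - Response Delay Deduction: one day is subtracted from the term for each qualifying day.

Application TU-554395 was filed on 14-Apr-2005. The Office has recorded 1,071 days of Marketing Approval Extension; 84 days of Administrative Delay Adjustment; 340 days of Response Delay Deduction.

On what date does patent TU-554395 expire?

Base term: filing date + 22 years → 14 April 2027.
Marketing Approval Extension: 1071 days claimed exceeds the 910-day cap, so +910 days → 10 October 2029.
Administrative Delay Adjustment: +84 days → 2 January 2030.
Response Delay Deduction: −340 days → 27 January 2029.

January 27, 2029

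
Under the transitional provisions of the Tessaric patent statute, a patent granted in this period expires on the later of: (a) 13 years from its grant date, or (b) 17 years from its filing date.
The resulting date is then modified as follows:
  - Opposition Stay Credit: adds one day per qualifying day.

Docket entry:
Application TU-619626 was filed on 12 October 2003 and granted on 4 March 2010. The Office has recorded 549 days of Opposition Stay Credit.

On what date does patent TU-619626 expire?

September 3, 2024

(a) grant + 13 years → 4 March 2023.
(b) filing + 17 years → 12 October 2020.
Later of the two: 4 March 2023.
Opposition Stay Credit: +549 days → 3 September 2024.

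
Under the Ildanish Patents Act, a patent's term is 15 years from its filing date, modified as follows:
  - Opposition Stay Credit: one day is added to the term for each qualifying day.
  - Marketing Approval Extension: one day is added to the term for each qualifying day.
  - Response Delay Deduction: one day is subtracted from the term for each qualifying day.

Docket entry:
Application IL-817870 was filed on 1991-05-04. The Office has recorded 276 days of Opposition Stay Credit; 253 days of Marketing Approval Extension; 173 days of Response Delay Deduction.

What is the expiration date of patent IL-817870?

Base term: filing date + 15 years → 4 May 2006.
Opposition Stay Credit: +276 days → 4 February 2007.
Marketing Approval Extension: +253 days → 15 October 2007.
Response Delay Deduction: −173 days → 25 April 2007.

April 25, 2007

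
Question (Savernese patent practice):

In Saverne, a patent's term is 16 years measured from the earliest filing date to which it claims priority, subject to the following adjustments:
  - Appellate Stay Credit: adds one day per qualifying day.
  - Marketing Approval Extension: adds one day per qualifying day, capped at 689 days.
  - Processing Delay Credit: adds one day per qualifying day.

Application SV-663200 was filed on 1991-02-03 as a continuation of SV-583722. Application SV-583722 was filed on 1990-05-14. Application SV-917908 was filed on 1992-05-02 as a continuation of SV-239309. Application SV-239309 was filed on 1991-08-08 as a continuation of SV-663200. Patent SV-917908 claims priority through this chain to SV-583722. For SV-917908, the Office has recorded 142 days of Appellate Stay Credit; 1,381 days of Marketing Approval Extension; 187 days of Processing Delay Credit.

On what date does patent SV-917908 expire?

Earliest priority filing: 14 May 1990.
Base term: 14 May 1990 + 16 years → 14 May 2006.
Appellate Stay Credit: +142 days → 3 October 2006.
Marketing Approval Extension: 1381 days claimed exceeds the 689-day cap, so +689 days → 22 August 2008.
Processing Delay Credit: +187 days → 25 February 2009.

2009-02-25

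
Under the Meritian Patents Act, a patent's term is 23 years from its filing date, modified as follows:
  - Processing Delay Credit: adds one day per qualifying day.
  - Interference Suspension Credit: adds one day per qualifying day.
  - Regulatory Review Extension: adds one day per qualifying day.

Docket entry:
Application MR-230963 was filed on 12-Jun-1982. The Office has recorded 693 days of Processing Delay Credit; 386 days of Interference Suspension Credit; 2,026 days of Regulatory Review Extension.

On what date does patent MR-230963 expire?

December 12, 2013

Base term: filing date + 23 years → 12 June 2005.
Processing Delay Credit: +693 days → 6 May 2007.
Interference Suspension Credit: +386 days → 26 May 2008.
Regulatory Review Extension: +2026 days → 12 December 2013.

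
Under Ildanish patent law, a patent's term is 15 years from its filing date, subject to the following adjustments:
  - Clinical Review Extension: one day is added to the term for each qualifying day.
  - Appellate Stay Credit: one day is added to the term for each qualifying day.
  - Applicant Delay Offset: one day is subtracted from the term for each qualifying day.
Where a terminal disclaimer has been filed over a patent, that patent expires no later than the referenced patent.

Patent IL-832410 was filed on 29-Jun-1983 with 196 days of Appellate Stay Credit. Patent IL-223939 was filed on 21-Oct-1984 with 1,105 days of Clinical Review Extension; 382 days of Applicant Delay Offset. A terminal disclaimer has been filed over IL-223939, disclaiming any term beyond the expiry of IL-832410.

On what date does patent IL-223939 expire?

Natural term of IL-223939:
  Base: filing + 15 years → 21 October 1999.
  Clinical Review Extension: +1105 days → 30 October 2002.
  Applicant Delay Offset: −382 days → 13 October 2001.
Expiry of referenced patent IL-832410:
  Base: filing + 15 years → 29 June 1998.
  Appellate Stay Credit: +196 days → 11 January 1999.
Terminal disclaimer: IL-223939 expires on the earlier of 13 October 2001 and 11 January 1999.

January 11, 1999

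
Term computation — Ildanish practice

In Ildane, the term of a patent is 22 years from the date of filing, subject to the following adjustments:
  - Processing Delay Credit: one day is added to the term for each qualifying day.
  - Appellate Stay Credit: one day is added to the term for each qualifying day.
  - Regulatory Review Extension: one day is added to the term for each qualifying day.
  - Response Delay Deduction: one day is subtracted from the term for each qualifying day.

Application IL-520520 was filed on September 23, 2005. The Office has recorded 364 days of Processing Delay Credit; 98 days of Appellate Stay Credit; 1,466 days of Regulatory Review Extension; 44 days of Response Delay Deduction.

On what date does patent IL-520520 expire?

2032-11-19

Base term: filing date + 22 years → 23 September 2027.
Processing Delay Credit: +364 days → 21 September 2028.
Appellate Stay Credit: +98 days → 28 December 2028.
Regulatory Review Extension: +1466 days → 2 January 2033.
Response Delay Deduction: −44 days → 19 November 2032.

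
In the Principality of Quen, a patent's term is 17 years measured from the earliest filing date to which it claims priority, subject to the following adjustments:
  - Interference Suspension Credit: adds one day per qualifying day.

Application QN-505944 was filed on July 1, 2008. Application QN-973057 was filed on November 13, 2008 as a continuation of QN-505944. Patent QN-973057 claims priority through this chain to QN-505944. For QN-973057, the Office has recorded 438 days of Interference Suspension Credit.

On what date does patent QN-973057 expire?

2026-09-12

Earliest priority filing: 1 July 2008.
Base term: 1 July 2008 + 17 years → 1 July 2025.
Interference Suspension Credit: +438 days → 12 September 2026.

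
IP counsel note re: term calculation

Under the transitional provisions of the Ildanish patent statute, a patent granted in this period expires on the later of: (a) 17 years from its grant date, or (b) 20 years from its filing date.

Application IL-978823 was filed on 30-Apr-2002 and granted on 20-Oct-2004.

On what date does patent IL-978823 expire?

(a) grant + 17 years → 20 October 2021.
(b) filing + 20 years → 30 April 2022.
Later of the two: 30 April 2022.

2022-04-30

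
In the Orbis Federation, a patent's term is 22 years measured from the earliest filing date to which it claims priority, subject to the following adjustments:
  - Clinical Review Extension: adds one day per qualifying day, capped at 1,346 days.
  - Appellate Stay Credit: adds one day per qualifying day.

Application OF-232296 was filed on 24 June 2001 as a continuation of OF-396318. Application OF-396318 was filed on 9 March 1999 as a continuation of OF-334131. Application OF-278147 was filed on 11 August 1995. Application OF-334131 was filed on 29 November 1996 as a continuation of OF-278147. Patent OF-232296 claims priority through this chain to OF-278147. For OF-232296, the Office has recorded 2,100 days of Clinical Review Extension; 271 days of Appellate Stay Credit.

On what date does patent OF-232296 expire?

Earliest priority filing: 11 August 1995.
Base term: 11 August 1995 + 22 years → 11 August 2017.
Clinical Review Extension: 2100 days claimed exceeds the 1346-day cap, so +1346 days → 18 April 2021.
Appellate Stay Credit: +271 days → 14 January 2022.

January 14, 2022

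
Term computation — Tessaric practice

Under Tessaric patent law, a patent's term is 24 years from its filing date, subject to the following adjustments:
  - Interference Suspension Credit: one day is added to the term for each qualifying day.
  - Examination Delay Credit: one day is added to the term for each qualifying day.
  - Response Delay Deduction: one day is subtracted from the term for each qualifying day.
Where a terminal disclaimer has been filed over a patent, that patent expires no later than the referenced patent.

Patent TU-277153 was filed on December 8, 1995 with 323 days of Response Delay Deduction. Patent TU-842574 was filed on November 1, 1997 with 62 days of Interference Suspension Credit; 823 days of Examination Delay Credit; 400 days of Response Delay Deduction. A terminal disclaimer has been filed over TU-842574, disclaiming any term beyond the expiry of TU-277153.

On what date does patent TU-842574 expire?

January 19, 2019

Natural term of TU-842574:
  Base: filing + 24 years → 1 November 2021.
  Interference Suspension Credit: +62 days → 2 January 2022.
  Examination Delay Credit: +823 days → 4 April 2024.
  Response Delay Deduction: −400 days → 1 March 2023.
Expiry of referenced patent TU-277153:
  Base: filing + 24 years → 8 December 2019.
  Response Delay Deduction: −323 days → 19 January 2019.
Terminal disclaimer: TU-842574 expires on the earlier of 1 March 2023 and 19 January 2019.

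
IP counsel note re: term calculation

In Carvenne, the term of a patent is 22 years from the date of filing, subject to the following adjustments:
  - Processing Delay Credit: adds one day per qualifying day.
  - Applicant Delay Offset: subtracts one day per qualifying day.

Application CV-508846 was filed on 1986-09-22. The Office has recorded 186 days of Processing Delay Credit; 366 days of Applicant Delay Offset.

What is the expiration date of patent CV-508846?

March 26, 2008

Base term: filing date + 22 years → 22 September 2008.
Processing Delay Credit: +186 days → 27 March 2009.
Applicant Delay Offset: −366 days → 26 March 2008.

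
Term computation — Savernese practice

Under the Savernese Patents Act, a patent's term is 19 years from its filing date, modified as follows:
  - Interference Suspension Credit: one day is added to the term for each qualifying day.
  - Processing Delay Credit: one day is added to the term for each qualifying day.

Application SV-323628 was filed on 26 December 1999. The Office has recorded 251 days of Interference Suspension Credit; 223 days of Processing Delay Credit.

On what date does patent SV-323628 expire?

April 13, 2020

Base term: filing date + 19 years → 26 December 2018.
Interference Suspension Credit: +251 days → 3 September 2019.
Processing Delay Credit: +223 days → 13 April 2020.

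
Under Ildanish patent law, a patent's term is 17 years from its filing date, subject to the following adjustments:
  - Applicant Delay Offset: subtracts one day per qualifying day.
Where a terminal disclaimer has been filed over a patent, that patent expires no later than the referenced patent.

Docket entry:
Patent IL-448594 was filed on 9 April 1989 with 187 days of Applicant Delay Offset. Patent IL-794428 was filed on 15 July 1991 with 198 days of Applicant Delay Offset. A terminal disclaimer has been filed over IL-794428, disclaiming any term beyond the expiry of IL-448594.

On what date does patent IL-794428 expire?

Natural term of IL-794428:
  Base: filing + 17 years → 15 July 2008.
  Applicant Delay Offset: −198 days → 30 December 2007.
Expiry of referenced patent IL-448594:
  Base: filing + 17 years → 9 April 2006.
  Applicant Delay Offset: −187 days → 4 October 2005.
Terminal disclaimer: IL-794428 expires on the earlier of 30 December 2007 and 4 October 2005.

2005-10-04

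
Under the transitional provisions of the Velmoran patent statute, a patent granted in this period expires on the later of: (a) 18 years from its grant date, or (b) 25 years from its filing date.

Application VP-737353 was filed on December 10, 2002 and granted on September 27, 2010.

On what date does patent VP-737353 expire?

2028-09-27

(a) grant + 18 years → 27 September 2028.
(b) filing + 25 years → 10 December 2027.
Later of the two: 27 September 2028.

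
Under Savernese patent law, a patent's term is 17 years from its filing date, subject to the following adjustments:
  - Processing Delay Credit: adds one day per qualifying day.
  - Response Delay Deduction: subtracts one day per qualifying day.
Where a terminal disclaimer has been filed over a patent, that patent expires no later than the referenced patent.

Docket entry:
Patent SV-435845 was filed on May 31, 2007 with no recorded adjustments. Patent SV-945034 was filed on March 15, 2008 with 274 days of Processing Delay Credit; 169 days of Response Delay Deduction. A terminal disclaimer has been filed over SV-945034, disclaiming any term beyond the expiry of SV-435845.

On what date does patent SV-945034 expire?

2024-05-31

Natural term of SV-945034:
  Base: filing + 17 years → 15 March 2025.
  Processing Delay Credit: +274 days → 14 December 2025.
  Response Delay Deduction: −169 days → 28 June 2025.
Expiry of referenced patent SV-435845:
  Base: filing + 17 years → 31 May 2024.
Terminal disclaimer: SV-945034 expires on the earlier of 28 June 2025 and 31 May 2024.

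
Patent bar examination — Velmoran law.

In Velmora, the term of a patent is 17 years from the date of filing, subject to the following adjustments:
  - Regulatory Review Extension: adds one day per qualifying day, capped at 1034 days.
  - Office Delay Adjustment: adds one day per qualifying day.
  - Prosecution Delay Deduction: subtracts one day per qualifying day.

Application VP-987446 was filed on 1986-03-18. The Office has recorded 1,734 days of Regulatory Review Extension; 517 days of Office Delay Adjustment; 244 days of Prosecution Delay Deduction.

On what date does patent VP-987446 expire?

October 15, 2006

Base term: filing date + 17 years → 18 March 2003.
Regulatory Review Extension: 1734 days claimed exceeds the 1034-day cap, so +1034 days → 15 January 2006.
Office Delay Adjustment: +517 days → 16 June 2007.
Prosecution Delay Deduction: −244 days → 15 October 2006.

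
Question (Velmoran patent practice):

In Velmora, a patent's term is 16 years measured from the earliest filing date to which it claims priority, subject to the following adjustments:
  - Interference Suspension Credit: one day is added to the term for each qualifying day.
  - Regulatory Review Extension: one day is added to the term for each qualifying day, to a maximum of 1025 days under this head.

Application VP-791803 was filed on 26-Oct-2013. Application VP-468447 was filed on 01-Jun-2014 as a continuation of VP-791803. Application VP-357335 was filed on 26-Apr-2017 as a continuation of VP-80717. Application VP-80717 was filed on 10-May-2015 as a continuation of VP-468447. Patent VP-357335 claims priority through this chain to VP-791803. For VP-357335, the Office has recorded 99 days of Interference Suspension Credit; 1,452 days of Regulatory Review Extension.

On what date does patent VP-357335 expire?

Earliest priority filing: 26 October 2013.
Base term: 26 October 2013 + 16 years → 26 October 2029.
Interference Suspension Credit: +99 days → 2 February 2030.
Regulatory Review Extension: 1452 days claimed exceeds the 1025-day cap, so +1025 days → 23 November 2032.

2032-11-23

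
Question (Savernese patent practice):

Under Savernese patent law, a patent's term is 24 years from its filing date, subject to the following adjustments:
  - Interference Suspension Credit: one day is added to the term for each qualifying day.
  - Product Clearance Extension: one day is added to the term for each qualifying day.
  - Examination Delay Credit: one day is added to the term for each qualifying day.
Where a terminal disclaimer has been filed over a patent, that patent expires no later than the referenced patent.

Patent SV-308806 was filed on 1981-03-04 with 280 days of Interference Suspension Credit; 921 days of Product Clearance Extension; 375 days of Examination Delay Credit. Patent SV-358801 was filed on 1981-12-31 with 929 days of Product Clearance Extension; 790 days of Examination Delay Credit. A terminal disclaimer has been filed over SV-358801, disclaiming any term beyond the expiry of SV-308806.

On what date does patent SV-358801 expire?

June 27, 2009

Natural term of SV-358801:
  Base: filing + 24 years → 31 December 2005.
  Product Clearance Extension: +929 days → 17 July 2008.
  Examination Delay Credit: +790 days → 15 September 2010.
Expiry of referenced patent SV-308806:
  Base: filing + 24 years → 4 March 2005.
  Interference Suspension Credit: +280 days → 9 December 2005.
  Product Clearance Extension: +921 days → 17 June 2008.
  Examination Delay Credit: +375 days → 27 June 2009.
Terminal disclaimer: SV-358801 expires on the earlier of 15 September 2010 and 27 June 2009.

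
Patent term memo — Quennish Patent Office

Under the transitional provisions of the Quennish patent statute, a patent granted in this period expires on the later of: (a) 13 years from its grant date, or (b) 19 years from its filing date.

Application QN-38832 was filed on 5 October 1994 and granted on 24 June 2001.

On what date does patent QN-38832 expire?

June 24, 2014

(a) grant + 13 years → 24 June 2014.
(b) filing + 19 years → 5 October 2013.
Later of the two: 24 June 2014.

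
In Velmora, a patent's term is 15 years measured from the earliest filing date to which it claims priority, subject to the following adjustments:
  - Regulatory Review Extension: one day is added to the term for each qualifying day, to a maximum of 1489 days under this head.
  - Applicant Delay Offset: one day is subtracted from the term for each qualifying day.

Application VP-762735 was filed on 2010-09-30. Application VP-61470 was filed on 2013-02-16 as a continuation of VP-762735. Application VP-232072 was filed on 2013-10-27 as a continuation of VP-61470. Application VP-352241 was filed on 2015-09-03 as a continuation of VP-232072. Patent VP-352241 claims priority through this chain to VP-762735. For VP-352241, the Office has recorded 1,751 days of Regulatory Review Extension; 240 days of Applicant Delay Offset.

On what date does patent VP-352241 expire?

March 2, 2029

Earliest priority filing: 30 September 2010.
Base term: 30 September 2010 + 15 years → 30 September 2025.
Regulatory Review Extension: 1751 days claimed exceeds the 1489-day cap, so +1489 days → 28 October 2029.
Applicant Delay Offset: −240 days → 2 March 2029.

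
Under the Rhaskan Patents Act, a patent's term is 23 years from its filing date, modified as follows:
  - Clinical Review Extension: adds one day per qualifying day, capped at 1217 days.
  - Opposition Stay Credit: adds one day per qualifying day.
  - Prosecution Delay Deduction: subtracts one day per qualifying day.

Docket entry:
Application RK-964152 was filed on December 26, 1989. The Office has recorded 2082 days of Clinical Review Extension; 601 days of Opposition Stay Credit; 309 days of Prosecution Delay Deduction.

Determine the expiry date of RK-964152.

Base term: filing date + 23 years → 26 December 2012.
Clinical Review Extension: 2082 days claimed exceeds the 1217-day cap, so +1217 days → 26 April 2016.
Opposition Stay Credit: +601 days → 18 December 2017.
Prosecution Delay Deduction: −309 days → 12 February 2017.

February 12, 2017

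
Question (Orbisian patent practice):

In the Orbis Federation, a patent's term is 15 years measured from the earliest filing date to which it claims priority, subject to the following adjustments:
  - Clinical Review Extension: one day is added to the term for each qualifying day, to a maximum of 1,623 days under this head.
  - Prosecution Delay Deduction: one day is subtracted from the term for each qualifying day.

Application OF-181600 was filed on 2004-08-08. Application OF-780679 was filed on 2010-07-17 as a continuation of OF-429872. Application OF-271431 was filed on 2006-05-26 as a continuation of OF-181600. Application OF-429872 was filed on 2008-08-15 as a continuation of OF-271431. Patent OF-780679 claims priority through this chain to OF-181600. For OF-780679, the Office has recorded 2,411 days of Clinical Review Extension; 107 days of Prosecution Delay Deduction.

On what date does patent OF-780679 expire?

October 2, 2023

Earliest priority filing: 8 August 2004.
Base term: 8 August 2004 + 15 years → 8 August 2019.
Clinical Review Extension: 2411 days claimed exceeds the 1623-day cap, so +1623 days → 17 January 2024.
Prosecution Delay Deduction: −107 days → 2 October 2023.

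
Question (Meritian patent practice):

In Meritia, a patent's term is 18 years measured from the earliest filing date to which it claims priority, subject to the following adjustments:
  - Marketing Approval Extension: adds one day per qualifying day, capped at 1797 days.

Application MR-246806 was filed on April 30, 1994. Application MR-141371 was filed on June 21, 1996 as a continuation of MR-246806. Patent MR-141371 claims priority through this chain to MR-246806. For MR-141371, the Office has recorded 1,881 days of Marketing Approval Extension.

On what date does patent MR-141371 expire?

Earliest priority filing: 30 April 1994.
Base term: 30 April 1994 + 18 years → 30 April 2012.
Marketing Approval Extension: 1881 days claimed exceeds the 1797-day cap, so +1797 days → 1 April 2017.

2017-04-01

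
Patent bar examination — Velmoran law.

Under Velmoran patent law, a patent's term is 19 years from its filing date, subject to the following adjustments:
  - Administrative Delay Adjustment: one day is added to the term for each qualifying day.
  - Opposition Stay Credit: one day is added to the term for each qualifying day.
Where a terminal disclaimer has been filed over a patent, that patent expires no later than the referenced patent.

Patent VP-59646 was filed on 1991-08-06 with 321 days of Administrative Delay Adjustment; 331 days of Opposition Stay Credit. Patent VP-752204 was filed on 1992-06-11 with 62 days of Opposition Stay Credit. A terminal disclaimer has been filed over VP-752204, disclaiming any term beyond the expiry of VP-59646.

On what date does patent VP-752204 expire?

August 12, 2011

Natural term of VP-752204:
  Base: filing + 19 years → 11 June 2011.
  Opposition Stay Credit: +62 days → 12 August 2011.
Expiry of referenced patent VP-59646:
  Base: filing + 19 years → 6 August 2010.
  Administrative Delay Adjustment: +321 days → 23 June 2011.
  Opposition Stay Credit: +331 days → 19 May 2012.
Terminal disclaimer: VP-752204 expires on the earlier of 12 August 2011 and 19 May 2012.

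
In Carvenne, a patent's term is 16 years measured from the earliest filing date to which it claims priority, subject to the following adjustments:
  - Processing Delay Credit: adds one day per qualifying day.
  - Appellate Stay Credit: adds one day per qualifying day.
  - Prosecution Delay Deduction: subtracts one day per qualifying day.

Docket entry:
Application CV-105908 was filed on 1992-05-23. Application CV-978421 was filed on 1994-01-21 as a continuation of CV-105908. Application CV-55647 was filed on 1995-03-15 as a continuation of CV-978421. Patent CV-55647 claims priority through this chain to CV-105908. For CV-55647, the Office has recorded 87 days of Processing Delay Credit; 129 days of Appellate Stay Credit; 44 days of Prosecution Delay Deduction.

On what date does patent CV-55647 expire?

2008-11-11

Earliest priority filing: 23 May 1992.
Base term: 23 May 1992 + 16 years → 23 May 2008.
Processing Delay Credit: +87 days → 18 August 2008.
Appellate Stay Credit: +129 days → 25 December 2008.
Prosecution Delay Deduction: −44 days → 11 November 2008.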